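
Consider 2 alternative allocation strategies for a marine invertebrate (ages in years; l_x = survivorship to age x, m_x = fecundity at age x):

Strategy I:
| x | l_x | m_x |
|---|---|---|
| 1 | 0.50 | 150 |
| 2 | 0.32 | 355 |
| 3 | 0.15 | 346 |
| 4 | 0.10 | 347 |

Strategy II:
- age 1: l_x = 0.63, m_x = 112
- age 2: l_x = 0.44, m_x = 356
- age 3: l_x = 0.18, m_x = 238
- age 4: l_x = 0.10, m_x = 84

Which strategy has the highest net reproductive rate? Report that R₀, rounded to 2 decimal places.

278.44

Strategy I: R₀ = 0.50×150 + 0.32×355 + 0.15×346 + 0.10×347 = 275.2000
Strategy II: R₀ = 0.63×112 + 0.44×356 + 0.18×238 + 0.10×84 = 278.4400
Highest R₀: strategy II with 278.4400.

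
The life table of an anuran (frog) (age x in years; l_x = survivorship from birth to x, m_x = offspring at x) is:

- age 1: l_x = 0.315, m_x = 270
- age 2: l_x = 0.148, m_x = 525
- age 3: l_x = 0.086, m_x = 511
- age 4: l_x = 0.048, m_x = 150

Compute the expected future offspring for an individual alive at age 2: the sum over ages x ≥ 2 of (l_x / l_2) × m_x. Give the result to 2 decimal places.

l_2 = 0.148. Conditional survival from age 2 to x is l_x / l_2.
  x=2: (0.148/0.148) × 525 = 525.0000
  x=3: (0.086/0.148) × 511 = 296.9324
  x=4: (0.048/0.148) × 150 = 48.6486
Sum = 525.0000 + 296.9324 + 48.6486 = 870.5811

870.58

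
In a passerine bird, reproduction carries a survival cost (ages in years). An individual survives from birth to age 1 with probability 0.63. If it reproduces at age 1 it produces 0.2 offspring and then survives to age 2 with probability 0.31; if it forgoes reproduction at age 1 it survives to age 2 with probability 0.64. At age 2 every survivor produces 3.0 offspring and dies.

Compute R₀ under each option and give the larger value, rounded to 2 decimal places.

breed at age 1: R₀ = 0.63 × (0.2 + 0.31 × 3.0) = 0.63 × 1.1300 = 0.7119
delay to age 2: R₀ = 0.63 × (0.64 × 3.0) = 0.63 × 1.9200 = 1.2096
Higher: delay to age 2 (1.2096).

1.21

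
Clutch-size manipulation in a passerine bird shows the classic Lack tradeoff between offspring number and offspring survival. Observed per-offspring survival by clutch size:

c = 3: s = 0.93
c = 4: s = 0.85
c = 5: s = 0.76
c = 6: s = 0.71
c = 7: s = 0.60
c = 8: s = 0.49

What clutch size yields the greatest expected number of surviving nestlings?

Expected surviving nestlings = c × s(c):
  c=3: 3 × 0.93 = 2.790
  c=4: 4 × 0.85 = 3.400
  c=5: 5 × 0.76 = 3.800
  c=6: 6 × 0.71 = 4.260
  c=7: 7 × 0.60 = 4.200
  c=8: 8 × 0.49 = 3.920
Maximum at c = 6 (4.260 surviving nestlings).

6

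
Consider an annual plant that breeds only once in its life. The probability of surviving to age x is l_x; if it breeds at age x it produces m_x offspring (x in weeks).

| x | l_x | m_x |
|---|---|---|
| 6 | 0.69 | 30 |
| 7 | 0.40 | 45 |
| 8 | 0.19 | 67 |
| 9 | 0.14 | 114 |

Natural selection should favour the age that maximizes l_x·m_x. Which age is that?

Expected offspring if breeding at age x = l_x × m_x:
  age 6: 0.69 × 30 = 20.700
  age 7: 0.40 × 45 = 18.000
  age 8: 0.19 × 67 = 12.730
  age 9: 0.14 × 114 = 15.960
Maximum at age 6 (20.700).

6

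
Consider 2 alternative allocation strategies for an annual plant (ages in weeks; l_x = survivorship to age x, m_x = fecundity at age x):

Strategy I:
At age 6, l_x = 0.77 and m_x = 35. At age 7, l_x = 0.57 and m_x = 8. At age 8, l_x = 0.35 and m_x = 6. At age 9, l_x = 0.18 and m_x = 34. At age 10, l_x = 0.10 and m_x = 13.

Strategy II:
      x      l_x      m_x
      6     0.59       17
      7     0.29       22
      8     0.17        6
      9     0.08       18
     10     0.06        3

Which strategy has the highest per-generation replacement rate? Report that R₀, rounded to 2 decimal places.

Strategy I: R₀ = 0.77×35 + 0.57×8 + 0.35×6 + 0.18×34 + 0.10×13 = 41.0300
Strategy II: R₀ = 0.59×17 + 0.29×22 + 0.17×6 + 0.08×18 + 0.06×3 = 19.0500
Highest R₀: strategy I with 41.0300.

41.03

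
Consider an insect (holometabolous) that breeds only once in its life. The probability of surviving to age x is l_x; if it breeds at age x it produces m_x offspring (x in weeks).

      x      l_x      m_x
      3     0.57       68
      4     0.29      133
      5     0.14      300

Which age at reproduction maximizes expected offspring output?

Expected offspring if breeding at age x = l_x × m_x:
  age 3: 0.57 × 68 = 38.760
  age 4: 0.29 × 133 = 38.570
  age 5: 0.14 × 300 = 42.000
Maximum at age 5 (42.000).

5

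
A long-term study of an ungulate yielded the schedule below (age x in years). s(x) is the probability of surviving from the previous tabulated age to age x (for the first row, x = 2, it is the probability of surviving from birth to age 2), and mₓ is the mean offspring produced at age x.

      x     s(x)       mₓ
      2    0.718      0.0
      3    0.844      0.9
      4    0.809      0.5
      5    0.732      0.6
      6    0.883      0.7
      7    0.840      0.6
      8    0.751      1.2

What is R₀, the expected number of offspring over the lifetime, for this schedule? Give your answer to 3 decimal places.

Survivorship from birth: l_x = s_2·s_3·…·s_x.
  l_2 = 0.71800
  l_3 = 0.60599
  l_4 = 0.49025
  l_5 = 0.35886
  l_6 = 0.31687
  l_7 = 0.26617
  l_8 = 0.19990
R₀ = Σ l_x mₓ:
  age 2: 0.71800 × 0.0 = 0.0000
  age 3: 0.60599 × 0.9 = 0.5454
  age 4: 0.49025 × 0.5 = 0.2451
  age 5: 0.35886 × 0.6 = 0.2153
  age 6: 0.31687 × 0.7 = 0.2218
  age 7: 0.26617 × 0.6 = 0.1597
  age 8: 0.19990 × 1.2 = 0.2399
R₀ = 0.0000 + 0.5454 + 0.2451 + 0.2153 + 0.2218 + 0.1597 + 0.2399 = 1.6272

1.627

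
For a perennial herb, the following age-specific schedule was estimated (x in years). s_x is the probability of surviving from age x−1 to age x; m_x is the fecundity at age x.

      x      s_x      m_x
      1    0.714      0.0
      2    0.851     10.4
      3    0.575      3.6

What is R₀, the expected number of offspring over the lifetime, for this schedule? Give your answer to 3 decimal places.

Survivorship from birth: l_x = s_1·s_2·…·s_x.
  l_1 = 0.71400
  l_2 = 0.60761
  l_3 = 0.34938
R₀ = Σ l_x m_x:
  age 1: 0.71400 × 0.0 = 0.0000
  age 2: 0.60761 × 10.4 = 6.3191
  age 3: 0.34938 × 3.6 = 1.2578
R₀ = 0.0000 + 6.3191 + 1.2578 = 7.5769

7.577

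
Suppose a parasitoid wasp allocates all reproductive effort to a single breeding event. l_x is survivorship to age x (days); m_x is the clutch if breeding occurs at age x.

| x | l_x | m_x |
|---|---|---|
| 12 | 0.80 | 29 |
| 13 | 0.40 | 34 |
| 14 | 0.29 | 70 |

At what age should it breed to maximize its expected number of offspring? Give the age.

12

Expected offspring if breeding at age x = l_x × m_x:
  age 12: 0.80 × 29 = 23.200
  age 13: 0.40 × 34 = 13.600
  age 14: 0.29 × 70 = 20.300
Maximum at age 12 (23.200).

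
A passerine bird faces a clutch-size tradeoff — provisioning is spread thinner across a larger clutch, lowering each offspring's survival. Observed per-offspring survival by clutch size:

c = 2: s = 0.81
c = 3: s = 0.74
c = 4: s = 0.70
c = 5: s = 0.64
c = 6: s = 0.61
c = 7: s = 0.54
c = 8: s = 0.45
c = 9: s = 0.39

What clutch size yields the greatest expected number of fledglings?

Expected fledglings = c × s(c):
  c=2: 2 × 0.81 = 1.620
  c=3: 3 × 0.74 = 2.220
  c=4: 4 × 0.70 = 2.800
  c=5: 5 × 0.64 = 3.200
  c=6: 6 × 0.61 = 3.660
  c=7: 7 × 0.54 = 3.780
  c=8: 8 × 0.45 = 3.600
  c=9: 9 × 0.39 = 3.510
Maximum at c = 7 (3.780 fledglings).

7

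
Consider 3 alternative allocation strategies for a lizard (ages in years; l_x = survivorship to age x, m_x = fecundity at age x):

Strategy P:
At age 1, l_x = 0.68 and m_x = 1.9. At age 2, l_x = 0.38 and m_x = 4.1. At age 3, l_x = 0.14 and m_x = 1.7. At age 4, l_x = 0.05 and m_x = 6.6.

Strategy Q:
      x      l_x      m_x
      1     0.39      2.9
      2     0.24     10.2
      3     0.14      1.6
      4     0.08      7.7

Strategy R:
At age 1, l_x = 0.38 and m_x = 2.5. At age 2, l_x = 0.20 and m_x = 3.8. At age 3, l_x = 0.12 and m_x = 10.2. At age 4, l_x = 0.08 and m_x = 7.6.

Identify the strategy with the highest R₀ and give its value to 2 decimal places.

Strategy P: R₀ = 0.68×1.9 + 0.38×4.1 + 0.14×1.7 + 0.05×6.6 = 3.4180
Strategy Q: R₀ = 0.39×2.9 + 0.24×10.2 + 0.14×1.6 + 0.08×7.7 = 4.4190
Strategy R: R₀ = 0.38×2.5 + 0.20×3.8 + 0.12×10.2 + 0.08×7.6 = 3.5420
Highest R₀: strategy Q with 4.4190.

4.42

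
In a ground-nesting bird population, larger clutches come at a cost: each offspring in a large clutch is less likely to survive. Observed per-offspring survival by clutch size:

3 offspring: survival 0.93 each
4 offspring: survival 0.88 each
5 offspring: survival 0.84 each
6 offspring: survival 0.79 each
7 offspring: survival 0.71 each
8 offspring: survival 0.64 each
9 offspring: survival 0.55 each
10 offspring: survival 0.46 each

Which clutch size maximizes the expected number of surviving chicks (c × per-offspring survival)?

8

Expected surviving chicks = c × s(c):
  c=3: 3 × 0.93 = 2.790
  c=4: 4 × 0.88 = 3.520
  c=5: 5 × 0.84 = 4.200
  c=6: 6 × 0.79 = 4.740
  c=7: 7 × 0.71 = 4.970
  c=8: 8 × 0.64 = 5.120
  c=9: 9 × 0.55 = 4.950
  c=10: 10 × 0.46 = 4.600
Maximum at c = 8 (5.120 surviving chicks).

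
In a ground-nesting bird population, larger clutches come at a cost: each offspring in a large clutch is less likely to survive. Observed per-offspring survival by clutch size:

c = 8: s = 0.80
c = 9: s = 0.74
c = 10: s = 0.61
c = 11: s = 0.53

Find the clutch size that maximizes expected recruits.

9

Expected recruits = c × s(c):
  c=8: 8 × 0.80 = 6.400
  c=9: 9 × 0.74 = 6.660
  c=10: 10 × 0.61 = 6.100
  c=11: 11 × 0.53 = 5.830
Maximum at c = 9 (6.660 recruits).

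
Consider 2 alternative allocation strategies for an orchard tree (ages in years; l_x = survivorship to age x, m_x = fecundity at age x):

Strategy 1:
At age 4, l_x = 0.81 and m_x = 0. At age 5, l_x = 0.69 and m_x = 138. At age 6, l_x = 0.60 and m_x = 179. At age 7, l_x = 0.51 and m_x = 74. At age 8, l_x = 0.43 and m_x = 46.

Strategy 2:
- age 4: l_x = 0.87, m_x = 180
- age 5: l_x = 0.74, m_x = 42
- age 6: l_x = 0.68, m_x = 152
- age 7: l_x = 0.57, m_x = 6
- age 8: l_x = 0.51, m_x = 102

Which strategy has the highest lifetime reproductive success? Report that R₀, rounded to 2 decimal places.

346.48

Strategy 1: R₀ = 0.81×0 + 0.69×138 + 0.60×179 + 0.51×74 + 0.43×46 = 260.1400
Strategy 2: R₀ = 0.87×180 + 0.74×42 + 0.68×152 + 0.57×6 + 0.51×102 = 346.4800
Highest R₀: strategy 2 with 346.4800.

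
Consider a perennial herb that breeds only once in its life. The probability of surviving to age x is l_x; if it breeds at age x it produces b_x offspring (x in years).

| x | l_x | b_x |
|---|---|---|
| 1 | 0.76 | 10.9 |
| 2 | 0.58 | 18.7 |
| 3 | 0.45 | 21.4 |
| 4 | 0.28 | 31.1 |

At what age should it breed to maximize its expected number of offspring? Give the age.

2

Expected offspring if breeding at age x = l_x × b_x:
  age 1: 0.76 × 10.9 = 8.284
  age 2: 0.58 × 18.7 = 10.846
  age 3: 0.45 × 21.4 = 9.630
  age 4: 0.28 × 31.1 = 8.708
Maximum at age 2 (10.846).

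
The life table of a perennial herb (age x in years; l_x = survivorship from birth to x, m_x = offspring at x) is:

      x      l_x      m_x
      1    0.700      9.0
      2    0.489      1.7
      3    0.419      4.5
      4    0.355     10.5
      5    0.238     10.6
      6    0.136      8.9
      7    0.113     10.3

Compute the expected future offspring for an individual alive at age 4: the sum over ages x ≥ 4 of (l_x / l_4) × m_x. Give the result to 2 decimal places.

l_4 = 0.355. Conditional survival from age 4 to x is l_x / l_4.
  x=4: (0.355/0.355) × 10.5 = 10.5000
  x=5: (0.238/0.355) × 10.6 = 7.1065
  x=6: (0.136/0.355) × 8.9 = 3.4096
  x=7: (0.113/0.355) × 10.3 = 3.2786
Sum = 10.5000 + 7.1065 + 3.4096 + 3.2786 = 24.2946

24.29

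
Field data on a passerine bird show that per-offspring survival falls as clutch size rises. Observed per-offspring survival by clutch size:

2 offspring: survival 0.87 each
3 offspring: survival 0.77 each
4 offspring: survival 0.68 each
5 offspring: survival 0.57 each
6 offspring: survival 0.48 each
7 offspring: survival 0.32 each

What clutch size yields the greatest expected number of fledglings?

6

Expected fledglings = c × s(c):
  c=2: 2 × 0.87 = 1.740
  c=3: 3 × 0.77 = 2.310
  c=4: 4 × 0.68 = 2.720
  c=5: 5 × 0.57 = 2.850
  c=6: 6 × 0.48 = 2.880
  c=7: 7 × 0.32 = 2.240
Maximum at c = 6 (2.880 fledglings).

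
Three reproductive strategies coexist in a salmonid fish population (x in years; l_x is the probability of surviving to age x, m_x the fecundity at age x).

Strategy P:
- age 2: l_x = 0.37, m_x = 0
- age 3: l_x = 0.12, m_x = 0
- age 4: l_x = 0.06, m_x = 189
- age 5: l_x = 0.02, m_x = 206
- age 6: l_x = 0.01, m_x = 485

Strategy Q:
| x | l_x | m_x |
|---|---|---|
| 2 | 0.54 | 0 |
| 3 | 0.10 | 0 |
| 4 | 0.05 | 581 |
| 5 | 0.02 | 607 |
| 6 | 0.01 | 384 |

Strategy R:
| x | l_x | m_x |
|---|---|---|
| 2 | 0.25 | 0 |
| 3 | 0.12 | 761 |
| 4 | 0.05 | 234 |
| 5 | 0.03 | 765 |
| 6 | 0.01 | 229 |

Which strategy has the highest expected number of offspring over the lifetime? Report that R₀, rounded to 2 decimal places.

128.26

Strategy P: R₀ = 0.37×0 + 0.12×0 + 0.06×189 + 0.02×206 + 0.01×485 = 20.3100
Strategy Q: R₀ = 0.54×0 + 0.10×0 + 0.05×581 + 0.02×607 + 0.01×384 = 45.0300
Strategy R: R₀ = 0.25×0 + 0.12×761 + 0.05×234 + 0.03×765 + 0.01×229 = 128.2600
Highest R₀: strategy R with 128.2600.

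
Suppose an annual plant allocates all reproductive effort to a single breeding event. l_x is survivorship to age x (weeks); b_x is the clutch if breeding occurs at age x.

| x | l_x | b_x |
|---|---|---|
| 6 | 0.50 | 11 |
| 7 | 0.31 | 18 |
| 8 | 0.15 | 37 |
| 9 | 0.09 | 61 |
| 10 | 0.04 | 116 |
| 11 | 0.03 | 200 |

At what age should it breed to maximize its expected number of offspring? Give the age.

11

Expected offspring if breeding at age x = l_x × b_x:
  age 6: 0.50 × 11 = 5.500
  age 7: 0.31 × 18 = 5.580
  age 8: 0.15 × 37 = 5.550
  age 9: 0.09 × 61 = 5.490
  age 10: 0.04 × 116 = 4.640
  age 11: 0.03 × 200 = 6.000
Maximum at age 11 (6.000).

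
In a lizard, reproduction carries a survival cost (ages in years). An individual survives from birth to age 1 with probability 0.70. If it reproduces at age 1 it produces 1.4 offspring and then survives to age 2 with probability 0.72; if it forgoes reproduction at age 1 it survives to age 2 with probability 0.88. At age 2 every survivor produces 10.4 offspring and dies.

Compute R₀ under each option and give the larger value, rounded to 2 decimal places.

6.41

breed at age 1: R₀ = 0.70 × (1.4 + 0.72 × 10.4) = 0.70 × 8.8880 = 6.2216
delay to age 2: R₀ = 0.70 × (0.88 × 10.4) = 0.70 × 9.1520 = 6.4064
Higher: delay to age 2 (6.4064).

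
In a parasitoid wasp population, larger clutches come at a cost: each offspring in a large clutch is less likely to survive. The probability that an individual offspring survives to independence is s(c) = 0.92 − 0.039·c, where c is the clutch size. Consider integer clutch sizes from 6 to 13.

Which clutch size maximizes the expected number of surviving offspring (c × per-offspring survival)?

12

Expected surviving offspring = c × s(c):
  c=6: 6 × 0.686 = 4.116
  c=7: 7 × 0.647 = 4.529
  c=8: 8 × 0.608 = 4.864
  c=9: 9 × 0.569 = 5.121
  c=10: 10 × 0.530 = 5.300
  c=11: 11 × 0.491 = 5.401
  c=12: 12 × 0.452 = 5.424
  c=13: 13 × 0.413 = 5.369
Maximum at c = 12 (5.424 surviving offspring).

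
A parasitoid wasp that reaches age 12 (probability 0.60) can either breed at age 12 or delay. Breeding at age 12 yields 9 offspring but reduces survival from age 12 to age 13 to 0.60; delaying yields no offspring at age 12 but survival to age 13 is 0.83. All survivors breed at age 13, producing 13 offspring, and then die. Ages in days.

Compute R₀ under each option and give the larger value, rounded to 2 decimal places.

breed at age 12: R₀ = 0.60 × (9 + 0.60 × 13) = 0.60 × 16.8000 = 10.0800
delay to age 13: R₀ = 0.60 × (0.83 × 13) = 0.60 × 10.7900 = 6.4740
Higher: breed at age 12 (10.0800).

10.08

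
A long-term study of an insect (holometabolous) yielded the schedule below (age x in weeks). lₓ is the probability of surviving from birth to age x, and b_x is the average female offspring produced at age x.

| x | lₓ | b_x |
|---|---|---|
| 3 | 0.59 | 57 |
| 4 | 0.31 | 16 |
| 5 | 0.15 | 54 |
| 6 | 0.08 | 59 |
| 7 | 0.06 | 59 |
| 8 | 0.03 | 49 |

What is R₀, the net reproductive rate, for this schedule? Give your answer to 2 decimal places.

56.42

R₀ = Σ lₓ b_x:
  age 3: 0.59 × 57 = 33.6300
  age 4: 0.31 × 16 = 4.9600
  age 5: 0.15 × 54 = 8.1000
  age 6: 0.08 × 59 = 4.7200
  age 7: 0.06 × 59 = 3.5400
  age 8: 0.03 × 49 = 1.4700
R₀ = 33.6300 + 4.9600 + 8.1000 + 4.7200 + 3.5400 + 1.4700 = 56.4200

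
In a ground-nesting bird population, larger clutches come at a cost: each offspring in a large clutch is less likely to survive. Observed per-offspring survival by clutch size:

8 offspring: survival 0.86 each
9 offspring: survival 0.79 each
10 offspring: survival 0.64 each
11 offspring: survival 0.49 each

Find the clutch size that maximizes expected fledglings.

Expected fledglings = c × s(c):
  c=8: 8 × 0.86 = 6.880
  c=9: 9 × 0.79 = 7.110
  c=10: 10 × 0.64 = 6.400
  c=11: 11 × 0.49 = 5.390
Maximum at c = 9 (7.110 fledglings).

9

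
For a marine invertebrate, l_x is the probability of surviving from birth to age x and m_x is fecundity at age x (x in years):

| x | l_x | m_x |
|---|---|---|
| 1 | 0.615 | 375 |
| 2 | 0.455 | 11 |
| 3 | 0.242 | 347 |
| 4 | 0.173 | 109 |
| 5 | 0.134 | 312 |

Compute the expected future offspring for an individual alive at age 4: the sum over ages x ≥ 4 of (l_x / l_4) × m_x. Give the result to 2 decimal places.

350.66

l_4 = 0.173. Conditional survival from age 4 to x is l_x / l_4.
  x=4: (0.173/0.173) × 109 = 109.0000
  x=5: (0.134/0.173) × 312 = 241.6647
Sum = 109.0000 + 241.6647 = 350.6647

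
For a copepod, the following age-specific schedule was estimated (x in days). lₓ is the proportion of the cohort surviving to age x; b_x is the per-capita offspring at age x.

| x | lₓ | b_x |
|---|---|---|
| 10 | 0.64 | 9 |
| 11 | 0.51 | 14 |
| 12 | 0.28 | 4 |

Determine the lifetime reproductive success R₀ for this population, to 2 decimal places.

R₀ = Σ lₓ b_x:
  age 10: 0.64 × 9 = 5.7600
  age 11: 0.51 × 14 = 7.1400
  age 12: 0.28 × 4 = 1.1200
R₀ = 5.7600 + 7.1400 + 1.1200 = 14.0200

14.02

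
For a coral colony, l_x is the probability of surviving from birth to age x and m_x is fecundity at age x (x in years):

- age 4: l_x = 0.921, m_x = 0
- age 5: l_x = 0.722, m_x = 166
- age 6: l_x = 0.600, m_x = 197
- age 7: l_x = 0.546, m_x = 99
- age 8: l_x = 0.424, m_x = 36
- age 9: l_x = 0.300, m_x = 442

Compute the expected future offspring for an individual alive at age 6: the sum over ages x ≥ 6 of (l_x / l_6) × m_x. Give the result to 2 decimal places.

533.53

l_6 = 0.600. Conditional survival from age 6 to x is l_x / l_6.
  x=6: (0.600/0.600) × 197 = 197.0000
  x=7: (0.546/0.600) × 99 = 90.0900
  x=8: (0.424/0.600) × 36 = 25.4400
  x=9: (0.300/0.600) × 442 = 221.0000
Sum = 197.0000 + 90.0900 + 25.4400 + 221.0000 = 533.5300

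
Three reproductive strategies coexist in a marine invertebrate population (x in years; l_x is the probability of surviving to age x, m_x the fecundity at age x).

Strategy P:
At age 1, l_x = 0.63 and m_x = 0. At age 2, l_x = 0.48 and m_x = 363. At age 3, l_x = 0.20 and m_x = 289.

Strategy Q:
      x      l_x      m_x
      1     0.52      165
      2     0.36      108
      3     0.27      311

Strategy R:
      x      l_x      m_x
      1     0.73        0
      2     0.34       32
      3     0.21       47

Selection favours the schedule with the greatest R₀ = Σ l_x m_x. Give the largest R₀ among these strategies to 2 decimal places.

232.04

Strategy P: R₀ = 0.63×0 + 0.48×363 + 0.20×289 = 232.0400
Strategy Q: R₀ = 0.52×165 + 0.36×108 + 0.27×311 = 208.6500
Strategy R: R₀ = 0.73×0 + 0.34×32 + 0.21×47 = 20.7500
Highest R₀: strategy P with 232.0400.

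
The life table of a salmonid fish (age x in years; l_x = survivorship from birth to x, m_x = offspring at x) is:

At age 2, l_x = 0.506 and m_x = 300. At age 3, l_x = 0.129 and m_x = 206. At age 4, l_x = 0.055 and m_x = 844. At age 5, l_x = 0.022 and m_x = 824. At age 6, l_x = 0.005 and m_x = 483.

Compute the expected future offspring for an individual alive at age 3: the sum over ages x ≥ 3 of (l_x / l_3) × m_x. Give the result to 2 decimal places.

725.09

l_3 = 0.129. Conditional survival from age 3 to x is l_x / l_3.
  x=3: (0.129/0.129) × 206 = 206.0000
  x=4: (0.055/0.129) × 844 = 359.8450
  x=5: (0.022/0.129) × 824 = 140.5271
  x=6: (0.005/0.129) × 483 = 18.7209
Sum = 206.0000 + 359.8450 + 140.5271 + 18.7209 = 725.0930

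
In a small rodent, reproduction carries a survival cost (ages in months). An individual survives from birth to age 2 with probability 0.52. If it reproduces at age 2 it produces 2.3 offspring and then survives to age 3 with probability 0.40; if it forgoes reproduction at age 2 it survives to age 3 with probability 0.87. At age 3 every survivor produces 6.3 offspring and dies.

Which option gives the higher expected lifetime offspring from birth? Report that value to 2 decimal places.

2.85

breed at age 2: R₀ = 0.52 × (2.3 + 0.40 × 6.3) = 0.52 × 4.8200 = 2.5064
delay to age 3: R₀ = 0.52 × (0.87 × 6.3) = 0.52 × 5.4810 = 2.8501
Higher: delay to age 3 (2.8501).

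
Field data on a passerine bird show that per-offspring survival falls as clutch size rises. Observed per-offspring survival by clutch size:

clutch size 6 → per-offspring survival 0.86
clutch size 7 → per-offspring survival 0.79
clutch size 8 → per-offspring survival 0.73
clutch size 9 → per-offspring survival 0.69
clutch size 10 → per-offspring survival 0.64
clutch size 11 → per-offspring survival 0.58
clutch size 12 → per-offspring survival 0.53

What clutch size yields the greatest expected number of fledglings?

10

Expected fledglings = c × s(c):
  c=6: 6 × 0.86 = 5.160
  c=7: 7 × 0.79 = 5.530
  c=8: 8 × 0.73 = 5.840
  c=9: 9 × 0.69 = 6.210
  c=10: 10 × 0.64 = 6.400
  c=11: 11 × 0.58 = 6.380
  c=12: 12 × 0.53 = 6.360
Maximum at c = 10 (6.400 fledglings).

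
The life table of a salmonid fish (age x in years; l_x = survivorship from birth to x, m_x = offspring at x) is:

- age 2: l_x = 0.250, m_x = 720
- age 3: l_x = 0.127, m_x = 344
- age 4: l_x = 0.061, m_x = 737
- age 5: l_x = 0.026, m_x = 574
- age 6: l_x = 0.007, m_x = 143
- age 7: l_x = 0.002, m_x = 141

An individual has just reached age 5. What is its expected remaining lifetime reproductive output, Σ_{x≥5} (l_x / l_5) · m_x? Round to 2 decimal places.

623.35

l_5 = 0.026. Conditional survival from age 5 to x is l_x / l_5.
  x=5: (0.026/0.026) × 574 = 574.0000
  x=6: (0.007/0.026) × 143 = 38.5000
  x=7: (0.002/0.026) × 141 = 10.8462
Sum = 574.0000 + 38.5000 + 10.8462 = 623.3462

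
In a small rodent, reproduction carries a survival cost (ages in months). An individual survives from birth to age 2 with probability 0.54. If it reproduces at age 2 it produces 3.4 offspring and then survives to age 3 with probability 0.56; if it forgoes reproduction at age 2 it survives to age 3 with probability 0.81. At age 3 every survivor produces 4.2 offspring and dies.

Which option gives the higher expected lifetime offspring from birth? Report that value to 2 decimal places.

breed at age 2: R₀ = 0.54 × (3.4 + 0.56 × 4.2) = 0.54 × 5.7520 = 3.1061
delay to age 3: R₀ = 0.54 × (0.81 × 4.2) = 0.54 × 3.4020 = 1.8371
Higher: breed at age 2 (3.1061).

3.11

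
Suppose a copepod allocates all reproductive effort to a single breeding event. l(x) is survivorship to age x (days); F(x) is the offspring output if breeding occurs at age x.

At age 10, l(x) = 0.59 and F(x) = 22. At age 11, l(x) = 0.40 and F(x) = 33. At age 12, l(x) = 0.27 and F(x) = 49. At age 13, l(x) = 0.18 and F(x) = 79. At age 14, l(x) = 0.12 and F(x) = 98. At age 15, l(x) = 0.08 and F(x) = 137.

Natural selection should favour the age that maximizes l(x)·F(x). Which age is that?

Expected offspring if breeding at age x = l(x) × F(x):
  age 10: 0.59 × 22 = 12.980
  age 11: 0.40 × 33 = 13.200
  age 12: 0.27 × 49 = 13.230
  age 13: 0.18 × 79 = 14.220
  age 14: 0.12 × 98 = 11.760
  age 15: 0.08 × 137 = 10.960
Maximum at age 13 (14.220).

13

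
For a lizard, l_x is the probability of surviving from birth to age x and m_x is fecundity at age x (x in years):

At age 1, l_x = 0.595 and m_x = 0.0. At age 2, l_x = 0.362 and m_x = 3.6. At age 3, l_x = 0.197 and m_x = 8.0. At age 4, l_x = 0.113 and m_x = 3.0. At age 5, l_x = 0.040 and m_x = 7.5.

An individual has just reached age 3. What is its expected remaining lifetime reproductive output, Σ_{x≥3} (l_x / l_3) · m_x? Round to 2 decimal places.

11.24

l_3 = 0.197. Conditional survival from age 3 to x is l_x / l_3.
  x=3: (0.197/0.197) × 8.0 = 8.0000
  x=4: (0.113/0.197) × 3.0 = 1.7208
  x=5: (0.040/0.197) × 7.5 = 1.5228
Sum = 8.0000 + 1.7208 + 1.5228 = 11.2437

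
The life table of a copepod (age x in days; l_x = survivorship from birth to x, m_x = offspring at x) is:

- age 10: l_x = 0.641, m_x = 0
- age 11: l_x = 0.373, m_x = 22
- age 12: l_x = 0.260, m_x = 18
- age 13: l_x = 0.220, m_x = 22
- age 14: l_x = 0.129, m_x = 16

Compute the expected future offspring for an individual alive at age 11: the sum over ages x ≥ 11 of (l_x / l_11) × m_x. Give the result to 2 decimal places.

53.06

l_11 = 0.373. Conditional survival from age 11 to x is l_x / l_11.
  x=11: (0.373/0.373) × 22 = 22.0000
  x=12: (0.260/0.373) × 18 = 12.5469
  x=13: (0.220/0.373) × 22 = 12.9759
  x=14: (0.129/0.373) × 16 = 5.5335
Sum = 22.0000 + 12.5469 + 12.9759 + 5.5335 = 53.0563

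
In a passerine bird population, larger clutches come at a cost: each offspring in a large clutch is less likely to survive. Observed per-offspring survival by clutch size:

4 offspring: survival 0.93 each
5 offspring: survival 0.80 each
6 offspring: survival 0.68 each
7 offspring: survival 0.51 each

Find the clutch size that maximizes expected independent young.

6

Expected independent young = c × s(c):
  c=4: 4 × 0.93 = 3.720
  c=5: 5 × 0.80 = 4.000
  c=6: 6 × 0.68 = 4.080
  c=7: 7 × 0.51 = 3.570
Maximum at c = 6 (4.080 independent young).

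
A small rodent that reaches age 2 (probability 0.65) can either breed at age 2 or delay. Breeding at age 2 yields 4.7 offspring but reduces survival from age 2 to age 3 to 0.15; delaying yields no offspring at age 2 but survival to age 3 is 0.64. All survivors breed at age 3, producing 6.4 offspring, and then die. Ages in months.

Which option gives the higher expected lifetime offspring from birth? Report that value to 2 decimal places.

breed at age 2: R₀ = 0.65 × (4.7 + 0.15 × 6.4) = 0.65 × 5.6600 = 3.6790
delay to age 3: R₀ = 0.65 × (0.64 × 6.4) = 0.65 × 4.0960 = 2.6624
Higher: breed at age 2 (3.6790).

3.68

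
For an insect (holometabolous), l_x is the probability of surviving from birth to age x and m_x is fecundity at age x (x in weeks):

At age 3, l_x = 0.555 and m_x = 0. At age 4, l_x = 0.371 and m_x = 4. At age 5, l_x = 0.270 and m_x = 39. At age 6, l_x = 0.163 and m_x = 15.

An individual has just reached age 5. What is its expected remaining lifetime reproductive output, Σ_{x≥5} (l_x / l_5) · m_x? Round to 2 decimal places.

48.06

l_5 = 0.270. Conditional survival from age 5 to x is l_x / l_5.
  x=5: (0.270/0.270) × 39 = 39.0000
  x=6: (0.163/0.270) × 15 = 9.0556
Sum = 39.0000 + 9.0556 = 48.0556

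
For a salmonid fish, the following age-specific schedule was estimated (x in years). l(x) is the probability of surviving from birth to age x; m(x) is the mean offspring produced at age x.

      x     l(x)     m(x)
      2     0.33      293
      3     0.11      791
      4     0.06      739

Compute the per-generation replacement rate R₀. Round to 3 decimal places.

228.040

R₀ = Σ l(x) m(x):
  age 2: 0.33 × 293 = 96.6900
  age 3: 0.11 × 791 = 87.0100
  age 4: 0.06 × 739 = 44.3400
R₀ = 96.6900 + 87.0100 + 44.3400 = 228.0400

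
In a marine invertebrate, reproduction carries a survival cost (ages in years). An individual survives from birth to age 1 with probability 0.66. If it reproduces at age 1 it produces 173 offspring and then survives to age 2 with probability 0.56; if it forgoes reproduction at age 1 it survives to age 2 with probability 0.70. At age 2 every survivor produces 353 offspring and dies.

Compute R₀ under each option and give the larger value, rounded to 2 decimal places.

244.65

breed at age 1: R₀ = 0.66 × (173 + 0.56 × 353) = 0.66 × 370.6800 = 244.6488
delay to age 2: R₀ = 0.66 × (0.70 × 353) = 0.66 × 247.1000 = 163.0860
Higher: breed at age 1 (244.6488).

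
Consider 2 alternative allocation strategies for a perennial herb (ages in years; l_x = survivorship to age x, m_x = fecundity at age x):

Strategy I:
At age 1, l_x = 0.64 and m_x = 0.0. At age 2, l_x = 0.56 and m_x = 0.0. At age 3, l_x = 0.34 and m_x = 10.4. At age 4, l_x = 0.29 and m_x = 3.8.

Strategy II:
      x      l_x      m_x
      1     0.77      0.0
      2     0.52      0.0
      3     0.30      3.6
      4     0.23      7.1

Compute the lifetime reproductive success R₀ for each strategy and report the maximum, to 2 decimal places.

4.64

Strategy I: R₀ = 0.64×0.0 + 0.56×0.0 + 0.34×10.4 + 0.29×3.8 = 4.6380
Strategy II: R₀ = 0.77×0.0 + 0.52×0.0 + 0.30×3.6 + 0.23×7.1 = 2.7130
Highest R₀: strategy I with 4.6380.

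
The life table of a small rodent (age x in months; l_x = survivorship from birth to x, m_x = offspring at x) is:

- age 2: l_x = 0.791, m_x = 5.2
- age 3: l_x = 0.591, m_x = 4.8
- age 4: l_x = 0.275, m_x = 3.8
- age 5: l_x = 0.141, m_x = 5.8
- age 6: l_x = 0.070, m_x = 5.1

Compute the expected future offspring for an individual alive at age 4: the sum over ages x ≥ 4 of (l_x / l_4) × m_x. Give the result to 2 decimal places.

8.07

l_4 = 0.275. Conditional survival from age 4 to x is l_x / l_4.
  x=4: (0.275/0.275) × 3.8 = 3.8000
  x=5: (0.141/0.275) × 5.8 = 2.9738
  x=6: (0.070/0.275) × 5.1 = 1.2982
Sum = 3.8000 + 2.9738 + 1.2982 = 8.0720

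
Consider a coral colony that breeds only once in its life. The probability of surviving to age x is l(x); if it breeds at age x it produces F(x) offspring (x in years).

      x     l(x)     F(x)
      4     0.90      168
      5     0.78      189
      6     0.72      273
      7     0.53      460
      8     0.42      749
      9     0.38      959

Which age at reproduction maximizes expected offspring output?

9

Expected offspring if breeding at age x = l(x) × F(x):
  age 4: 0.90 × 168 = 151.200
  age 5: 0.78 × 189 = 147.420
  age 6: 0.72 × 273 = 196.560
  age 7: 0.53 × 460 = 243.800
  age 8: 0.42 × 749 = 314.580
  age 9: 0.38 × 959 = 364.420
Maximum at age 9 (364.420).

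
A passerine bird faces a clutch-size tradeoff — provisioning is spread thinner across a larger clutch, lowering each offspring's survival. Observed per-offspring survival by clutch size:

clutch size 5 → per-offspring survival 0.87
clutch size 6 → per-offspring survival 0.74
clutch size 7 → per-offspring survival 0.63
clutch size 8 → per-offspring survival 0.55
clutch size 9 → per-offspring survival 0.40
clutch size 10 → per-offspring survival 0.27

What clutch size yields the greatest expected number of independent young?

Expected independent young = c × s(c):
  c=5: 5 × 0.87 = 4.350
  c=6: 6 × 0.74 = 4.440
  c=7: 7 × 0.63 = 4.410
  c=8: 8 × 0.55 = 4.400
  c=9: 9 × 0.40 = 3.600
  c=10: 10 × 0.27 = 2.700
Maximum at c = 6 (4.440 independent young).

6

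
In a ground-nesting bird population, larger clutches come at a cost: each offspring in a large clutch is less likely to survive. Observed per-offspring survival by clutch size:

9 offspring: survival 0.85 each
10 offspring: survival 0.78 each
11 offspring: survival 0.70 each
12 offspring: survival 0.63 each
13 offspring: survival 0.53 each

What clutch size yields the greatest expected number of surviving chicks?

10

Expected surviving chicks = c × s(c):
  c=9: 9 × 0.85 = 7.650
  c=10: 10 × 0.78 = 7.800
  c=11: 11 × 0.70 = 7.700
  c=12: 12 × 0.63 = 7.560
  c=13: 13 × 0.53 = 6.890
Maximum at c = 10 (7.800 surviving chicks).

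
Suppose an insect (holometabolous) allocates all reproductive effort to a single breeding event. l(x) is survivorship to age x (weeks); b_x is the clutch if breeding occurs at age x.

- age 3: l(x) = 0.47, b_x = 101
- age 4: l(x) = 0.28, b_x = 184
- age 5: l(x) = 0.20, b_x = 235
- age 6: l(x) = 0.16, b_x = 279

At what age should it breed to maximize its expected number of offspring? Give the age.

4

Expected offspring if breeding at age x = l(x) × b_x:
  age 3: 0.47 × 101 = 47.470
  age 4: 0.28 × 184 = 51.520
  age 5: 0.20 × 235 = 47.000
  age 6: 0.16 × 279 = 44.640
Maximum at age 4 (51.520).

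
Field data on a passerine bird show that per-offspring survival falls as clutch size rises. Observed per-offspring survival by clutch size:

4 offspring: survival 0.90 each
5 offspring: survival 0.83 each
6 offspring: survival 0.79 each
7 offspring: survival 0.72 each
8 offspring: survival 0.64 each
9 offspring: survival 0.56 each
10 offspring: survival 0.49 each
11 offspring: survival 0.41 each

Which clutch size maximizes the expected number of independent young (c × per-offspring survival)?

8

Expected independent young = c × s(c):
  c=4: 4 × 0.90 = 3.600
  c=5: 5 × 0.83 = 4.150
  c=6: 6 × 0.79 = 4.740
  c=7: 7 × 0.72 = 5.040
  c=8: 8 × 0.64 = 5.120
  c=9: 9 × 0.56 = 5.040
  c=10: 10 × 0.49 = 4.900
  c=11: 11 × 0.41 = 4.510
Maximum at c = 8 (5.120 independent young).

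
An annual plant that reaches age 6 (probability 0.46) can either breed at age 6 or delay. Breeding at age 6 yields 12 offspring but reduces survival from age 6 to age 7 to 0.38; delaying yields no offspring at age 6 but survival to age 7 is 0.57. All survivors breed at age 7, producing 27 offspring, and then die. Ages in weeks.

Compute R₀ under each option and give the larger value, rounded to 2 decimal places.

breed at age 6: R₀ = 0.46 × (12 + 0.38 × 27) = 0.46 × 22.2600 = 10.2396
delay to age 7: R₀ = 0.46 × (0.57 × 27) = 0.46 × 15.3900 = 7.0794
Higher: breed at age 6 (10.2396).

10.24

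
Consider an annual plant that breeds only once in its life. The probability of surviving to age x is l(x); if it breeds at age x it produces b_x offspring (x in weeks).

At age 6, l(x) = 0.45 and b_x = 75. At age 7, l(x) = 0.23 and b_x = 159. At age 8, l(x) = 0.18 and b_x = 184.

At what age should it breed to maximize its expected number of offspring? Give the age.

Expected offspring if breeding at age x = l(x) × b_x:
  age 6: 0.45 × 75 = 33.750
  age 7: 0.23 × 159 = 36.570
  age 8: 0.18 × 184 = 33.120
Maximum at age 7 (36.570).

7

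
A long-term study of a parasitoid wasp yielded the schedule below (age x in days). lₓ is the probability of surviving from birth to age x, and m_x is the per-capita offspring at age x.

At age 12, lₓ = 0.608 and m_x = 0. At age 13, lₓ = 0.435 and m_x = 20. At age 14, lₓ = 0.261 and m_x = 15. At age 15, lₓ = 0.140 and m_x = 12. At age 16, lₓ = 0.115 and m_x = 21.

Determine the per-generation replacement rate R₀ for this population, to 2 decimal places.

R₀ = Σ lₓ m_x:
  age 12: 0.608 × 0 = 0.0000
  age 13: 0.435 × 20 = 8.7000
  age 14: 0.261 × 15 = 3.9150
  age 15: 0.140 × 12 = 1.6800
  age 16: 0.115 × 21 = 2.4150
R₀ = 0.0000 + 8.7000 + 3.9150 + 1.6800 + 2.4150 = 16.7100

16.71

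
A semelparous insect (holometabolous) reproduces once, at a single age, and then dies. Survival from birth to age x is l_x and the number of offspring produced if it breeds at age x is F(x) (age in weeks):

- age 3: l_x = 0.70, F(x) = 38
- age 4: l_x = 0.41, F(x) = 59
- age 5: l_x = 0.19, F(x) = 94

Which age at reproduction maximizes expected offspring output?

3

Expected offspring if breeding at age x = l_x × F(x):
  age 3: 0.70 × 38 = 26.600
  age 4: 0.41 × 59 = 24.190
  age 5: 0.19 × 94 = 17.860
Maximum at age 3 (26.600).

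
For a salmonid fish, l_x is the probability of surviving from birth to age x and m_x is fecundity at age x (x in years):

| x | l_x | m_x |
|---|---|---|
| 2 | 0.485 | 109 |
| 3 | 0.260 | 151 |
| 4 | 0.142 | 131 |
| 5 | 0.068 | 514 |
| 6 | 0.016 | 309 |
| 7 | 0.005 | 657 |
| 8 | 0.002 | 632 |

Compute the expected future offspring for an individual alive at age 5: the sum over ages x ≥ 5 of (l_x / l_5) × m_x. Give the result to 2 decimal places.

l_5 = 0.068. Conditional survival from age 5 to x is l_x / l_5.
  x=5: (0.068/0.068) × 514 = 514.0000
  x=6: (0.016/0.068) × 309 = 72.7059
  x=7: (0.005/0.068) × 657 = 48.3088
  x=8: (0.002/0.068) × 632 = 18.5882
Sum = 514.0000 + 72.7059 + 48.3088 + 18.5882 = 653.6029

653.60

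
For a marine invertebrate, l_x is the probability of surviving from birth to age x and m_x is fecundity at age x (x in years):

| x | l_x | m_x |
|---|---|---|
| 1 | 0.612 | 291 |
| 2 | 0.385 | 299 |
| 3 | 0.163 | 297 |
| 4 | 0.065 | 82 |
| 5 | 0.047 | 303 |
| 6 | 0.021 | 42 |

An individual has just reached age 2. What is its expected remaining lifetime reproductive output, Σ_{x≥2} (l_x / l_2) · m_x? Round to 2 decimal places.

477.87

l_2 = 0.385. Conditional survival from age 2 to x is l_x / l_2.
  x=2: (0.385/0.385) × 299 = 299.0000
  x=3: (0.163/0.385) × 297 = 125.7429
  x=4: (0.065/0.385) × 82 = 13.8442
  x=5: (0.047/0.385) × 303 = 36.9896
  x=6: (0.021/0.385) × 42 = 2.2909
Sum = 299.0000 + 125.7429 + 13.8442 + 36.9896 + 2.2909 = 477.8675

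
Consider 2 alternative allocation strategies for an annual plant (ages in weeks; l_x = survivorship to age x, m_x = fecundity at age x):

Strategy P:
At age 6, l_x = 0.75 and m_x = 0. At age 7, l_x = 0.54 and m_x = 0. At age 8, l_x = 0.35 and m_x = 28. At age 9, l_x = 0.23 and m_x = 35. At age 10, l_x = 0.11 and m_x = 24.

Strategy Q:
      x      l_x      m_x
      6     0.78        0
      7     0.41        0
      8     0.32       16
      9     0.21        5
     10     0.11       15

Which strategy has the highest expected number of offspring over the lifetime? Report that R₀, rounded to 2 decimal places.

20.49

Strategy P: R₀ = 0.75×0 + 0.54×0 + 0.35×28 + 0.23×35 + 0.11×24 = 20.4900
Strategy Q: R₀ = 0.78×0 + 0.41×0 + 0.32×16 + 0.21×5 + 0.11×15 = 7.8200
Highest R₀: strategy P with 20.4900.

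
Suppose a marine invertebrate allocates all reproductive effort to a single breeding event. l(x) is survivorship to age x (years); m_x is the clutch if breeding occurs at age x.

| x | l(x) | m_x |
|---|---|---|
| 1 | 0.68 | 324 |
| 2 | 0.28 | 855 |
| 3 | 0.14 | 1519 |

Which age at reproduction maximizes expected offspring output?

2

Expected offspring if breeding at age x = l(x) × m_x:
  age 1: 0.68 × 324 = 220.320
  age 2: 0.28 × 855 = 239.400
  age 3: 0.14 × 1519 = 212.660
Maximum at age 2 (239.400).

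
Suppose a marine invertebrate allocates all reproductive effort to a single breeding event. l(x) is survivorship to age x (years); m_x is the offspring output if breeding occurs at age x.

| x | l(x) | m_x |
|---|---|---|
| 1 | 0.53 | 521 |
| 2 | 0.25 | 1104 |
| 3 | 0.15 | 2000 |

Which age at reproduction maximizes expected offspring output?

3

Expected offspring if breeding at age x = l(x) × m_x:
  age 1: 0.53 × 521 = 276.130
  age 2: 0.25 × 1104 = 276.000
  age 3: 0.15 × 2000 = 300.000
Maximum at age 3 (300.000).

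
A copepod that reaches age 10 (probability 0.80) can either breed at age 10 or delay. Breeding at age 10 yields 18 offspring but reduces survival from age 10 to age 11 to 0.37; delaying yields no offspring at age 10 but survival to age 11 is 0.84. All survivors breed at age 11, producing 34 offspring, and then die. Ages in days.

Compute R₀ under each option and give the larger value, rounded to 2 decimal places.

breed at age 10: R₀ = 0.80 × (18 + 0.37 × 34) = 0.80 × 30.5800 = 24.4640
delay to age 11: R₀ = 0.80 × (0.84 × 34) = 0.80 × 28.5600 = 22.8480
Higher: breed at age 10 (24.4640).

24.46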